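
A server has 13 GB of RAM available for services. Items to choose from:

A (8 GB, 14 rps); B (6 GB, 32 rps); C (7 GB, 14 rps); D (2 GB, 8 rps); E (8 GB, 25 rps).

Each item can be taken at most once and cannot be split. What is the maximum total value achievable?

Check high-value combinations within 13 GB:
- B+C: memory 6+7=13, value 32+14=46
- B+D: memory 6+2=8, value 32+8=40
- D+E: memory 2+8=10, value 8+25=33
Best: 46 rps.

46 rps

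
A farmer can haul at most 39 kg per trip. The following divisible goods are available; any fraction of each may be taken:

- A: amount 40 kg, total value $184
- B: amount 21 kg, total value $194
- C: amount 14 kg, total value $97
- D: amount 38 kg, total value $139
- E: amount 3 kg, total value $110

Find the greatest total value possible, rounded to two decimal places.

Take in order of value per unit:
- E (110/3 per unit): all 3 → value 110, running total 110.00
- B (194/21 per unit): all 21 → value 194, running total 304.00
- C (97/14 per unit): all 14 → value 97, running total 401.00
- A (184/40 per unit): 1 of 40 → value 1×184/40 = 4.6000, running total 405.60
Total 405.60.

405.60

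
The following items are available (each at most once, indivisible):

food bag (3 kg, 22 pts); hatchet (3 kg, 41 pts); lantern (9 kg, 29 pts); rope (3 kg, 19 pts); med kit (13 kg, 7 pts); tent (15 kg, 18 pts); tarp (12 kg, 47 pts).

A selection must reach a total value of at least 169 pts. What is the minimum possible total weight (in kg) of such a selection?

Subsets with value ≥ 169, sorted by total weight:
- food bag+hatchet+lantern+rope+tent+tarp: weight 45, value 176
- food bag+hatchet+lantern+rope+med kit+tent+tarp: weight 58, value 183
Minimum weight: 45 kg.

45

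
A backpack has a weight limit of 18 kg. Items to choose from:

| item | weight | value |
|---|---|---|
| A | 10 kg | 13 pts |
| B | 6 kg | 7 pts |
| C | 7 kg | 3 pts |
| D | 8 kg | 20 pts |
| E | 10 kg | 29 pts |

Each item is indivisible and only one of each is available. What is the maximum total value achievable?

49 pts

This is a 0/1 knapsack; check combinations near the capacity.
- D+E: weight 8+10=18, value 20+29=49
- B+E: weight 6+10=16, value 7+29=36
- A+D: weight 10+8=18, value 13+20=33
- C+E: weight 7+10=17, value 3+29=32
- E: weight 10, value 29
Best: 49 pts.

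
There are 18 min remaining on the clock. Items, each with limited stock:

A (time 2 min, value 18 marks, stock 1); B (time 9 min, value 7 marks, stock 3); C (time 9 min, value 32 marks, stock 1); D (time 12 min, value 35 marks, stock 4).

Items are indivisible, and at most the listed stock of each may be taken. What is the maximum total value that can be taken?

53 marks

Top feasible selections:
- 1×A + 1×D: time 14, value 53
- 1×A + 1×C: time 11, value 50
- 1×B + 1×C: time 18, value 39
Best: 53 marks.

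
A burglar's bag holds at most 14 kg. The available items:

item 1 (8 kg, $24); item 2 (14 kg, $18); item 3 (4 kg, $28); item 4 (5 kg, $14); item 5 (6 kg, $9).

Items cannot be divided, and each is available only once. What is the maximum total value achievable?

$52

Check high-value combinations within 14 kg:
- item 1+item 3: weight 8+4=12, value 24+28=52
- item 3+item 4: weight 4+5=9, value 28+14=42
- item 1+item 4: weight 8+5=13, value 24+14=38
Best: $52.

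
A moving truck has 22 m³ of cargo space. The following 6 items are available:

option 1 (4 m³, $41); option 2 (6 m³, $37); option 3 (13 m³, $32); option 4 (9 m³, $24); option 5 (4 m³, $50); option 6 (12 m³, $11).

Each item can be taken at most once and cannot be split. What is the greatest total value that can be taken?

Check high-value combinations within 22 m³:
- option 1+option 2+option 5: volume 4+6+4=14, value 41+37+50=128
- option 1+option 3+option 5: volume 4+13+4=21, value 41+32+50=123
- option 1+option 4+option 5: volume 4+9+4=17, value 41+24+50=115
Best: $128.

$128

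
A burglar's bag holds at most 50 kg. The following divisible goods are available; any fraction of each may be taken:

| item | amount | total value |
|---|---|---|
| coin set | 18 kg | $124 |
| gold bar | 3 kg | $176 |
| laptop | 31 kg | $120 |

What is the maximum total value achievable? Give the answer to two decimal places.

Take in order of value per unit:
- gold bar (176/3 per unit): all 3 → value 176, running total 176.00
- coin set (124/18 per unit): all 18 → value 124, running total 300.00
- laptop (120/31 per unit): 29 of 31 → value 29×120/31 = 112.2581, running total 412.26
Total 412.26.

412.26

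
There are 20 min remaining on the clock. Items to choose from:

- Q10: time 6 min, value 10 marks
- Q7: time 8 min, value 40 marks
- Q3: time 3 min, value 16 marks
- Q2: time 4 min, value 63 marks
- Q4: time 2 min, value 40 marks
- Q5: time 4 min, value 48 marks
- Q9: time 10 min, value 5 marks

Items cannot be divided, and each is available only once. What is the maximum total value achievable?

This is a 0/1 knapsack; check combinations near the capacity.
- Q7+Q2+Q4+Q5: time 8+4+2+4=18, value 40+63+40+48=191
- Q10+Q3+Q2+Q4+Q5: time 6+3+4+2+4=19, value 10+16+63+40+48=177
- Q3+Q2+Q4+Q5: time 3+4+2+4=13, value 16+63+40+48=167
- Q7+Q3+Q2+Q5: time 8+3+4+4=19, value 40+16+63+48=167
- Q10+Q2+Q4+Q5: time 6+4+2+4=16, value 10+63+40+48=161
Best: 191 marks.

191 marks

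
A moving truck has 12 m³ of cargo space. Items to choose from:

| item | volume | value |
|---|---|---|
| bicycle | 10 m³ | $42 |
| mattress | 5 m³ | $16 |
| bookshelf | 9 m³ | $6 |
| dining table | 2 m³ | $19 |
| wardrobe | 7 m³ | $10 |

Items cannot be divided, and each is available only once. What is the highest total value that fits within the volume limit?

$61

Check high-value combinations within 12 m³:
- bicycle+dining table: volume 10+2=12, value 42+19=61
- bicycle: volume 10, value 42
- mattress+dining table: volume 5+2=7, value 16+19=35
- dining table+wardrobe: volume 2+7=9, value 19+10=29
Best: $61.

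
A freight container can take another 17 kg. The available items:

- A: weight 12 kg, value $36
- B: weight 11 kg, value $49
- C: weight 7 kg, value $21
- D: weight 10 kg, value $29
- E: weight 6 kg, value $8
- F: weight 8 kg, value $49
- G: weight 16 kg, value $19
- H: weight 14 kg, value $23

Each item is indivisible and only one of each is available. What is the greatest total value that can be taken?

This is a 0/1 knapsack; check combinations near the capacity.
- C+F: weight 7+8=15, value 21+49=70
- E+F: weight 6+8=14, value 8+49=57
- B+E: weight 11+6=17, value 49+8=57
Best: $70.

$70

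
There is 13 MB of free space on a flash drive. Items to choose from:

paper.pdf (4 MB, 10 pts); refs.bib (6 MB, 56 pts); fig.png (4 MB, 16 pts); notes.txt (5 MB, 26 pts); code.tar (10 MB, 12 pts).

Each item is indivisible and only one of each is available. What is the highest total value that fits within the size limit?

82 pts

Check high-value combinations within 13 MB:
- refs.bib+notes.txt: size 6+5=11, value 56+26=82
- refs.bib+fig.png: size 6+4=10, value 56+16=72
- paper.pdf+refs.bib: size 4+6=10, value 10+56=66
- refs.bib: size 6, value 56
- paper.pdf+fig.png+notes.txt: size 4+4+5=13, value 10+16+26=52
Best: 82 pts.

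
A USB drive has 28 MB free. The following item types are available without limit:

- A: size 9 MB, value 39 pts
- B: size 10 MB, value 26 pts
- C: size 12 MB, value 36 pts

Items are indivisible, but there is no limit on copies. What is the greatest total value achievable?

Best value-per-unit is A at 39/9, and filling with it alone uses size 3×9=27. No mix of the others beats 3×39 = 117.

117 pts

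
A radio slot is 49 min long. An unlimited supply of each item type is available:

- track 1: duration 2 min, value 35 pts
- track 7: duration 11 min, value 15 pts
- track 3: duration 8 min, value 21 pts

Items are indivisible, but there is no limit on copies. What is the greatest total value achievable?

840 pts

Best value-per-unit is track 1 at 35/2, and filling with it alone uses duration 24×2=48. No mix of the others beats 24×35 = 840.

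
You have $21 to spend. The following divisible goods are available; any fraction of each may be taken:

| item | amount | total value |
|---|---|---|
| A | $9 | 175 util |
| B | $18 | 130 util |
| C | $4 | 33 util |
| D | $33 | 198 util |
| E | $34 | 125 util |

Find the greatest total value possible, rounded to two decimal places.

265.78

Take in order of value per unit:
- A (175/9 per unit): all 9 → value 175, running total 175.00
- C (33/4 per unit): all 4 → value 33, running total 208.00
- B (130/18 per unit): 8 of 18 → value 8×130/18 = 57.7778, running total 265.78
Total 265.78.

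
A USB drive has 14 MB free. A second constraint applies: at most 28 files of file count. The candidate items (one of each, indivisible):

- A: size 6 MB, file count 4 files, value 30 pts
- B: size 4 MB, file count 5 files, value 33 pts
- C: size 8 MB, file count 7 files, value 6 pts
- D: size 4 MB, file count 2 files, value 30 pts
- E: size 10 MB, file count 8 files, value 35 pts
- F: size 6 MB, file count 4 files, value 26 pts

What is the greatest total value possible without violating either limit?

Feasible sets respecting both limits:
- A+B+D: size 14, file count 11, value 93
- B+D+F: size 14, file count 11, value 89
- B+E: size 14, file count 13, value 68
Best: 93 pts.

93 pts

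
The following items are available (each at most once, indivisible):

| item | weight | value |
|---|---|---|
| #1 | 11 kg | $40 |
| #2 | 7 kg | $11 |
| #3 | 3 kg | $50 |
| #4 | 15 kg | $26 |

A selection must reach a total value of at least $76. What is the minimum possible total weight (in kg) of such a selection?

Subsets with value ≥ 76, sorted by total weight:
- #1+#3: weight 14, value 90
- #3+#4: weight 18, value 76
- #1+#2+#3: weight 21, value 101
Minimum weight: 14 kg.

14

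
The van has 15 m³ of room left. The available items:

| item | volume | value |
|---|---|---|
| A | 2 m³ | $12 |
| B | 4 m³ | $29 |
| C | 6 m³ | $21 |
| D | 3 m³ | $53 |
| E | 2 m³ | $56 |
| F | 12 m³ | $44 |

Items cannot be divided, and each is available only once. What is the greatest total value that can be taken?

This is a 0/1 knapsack; check combinations near the capacity.
- B+C+D+E: volume 4+6+3+2=15, value 29+21+53+56=159
- A+B+D+E: volume 2+4+3+2=11, value 12+29+53+56=150
- A+C+D+E: volume 2+6+3+2=13, value 12+21+53+56=142
Best: $159.

$159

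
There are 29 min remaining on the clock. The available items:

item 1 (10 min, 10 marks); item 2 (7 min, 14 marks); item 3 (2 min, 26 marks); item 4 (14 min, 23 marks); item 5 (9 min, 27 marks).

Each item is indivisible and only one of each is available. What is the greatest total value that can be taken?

Check high-value combinations within 29 min:
- item 1+item 2+item 3+item 5: time 10+7+2+9=28, value 10+14+26+27=77
- item 3+item 4+item 5: time 2+14+9=25, value 26+23+27=76
- item 2+item 3+item 5: time 7+2+9=18, value 14+26+27=67
- item 1+item 3+item 5: time 10+2+9=21, value 10+26+27=63
- item 2+item 3+item 4: time 7+2+14=23, value 14+26+23=63
Best: 77 marks.

77 marks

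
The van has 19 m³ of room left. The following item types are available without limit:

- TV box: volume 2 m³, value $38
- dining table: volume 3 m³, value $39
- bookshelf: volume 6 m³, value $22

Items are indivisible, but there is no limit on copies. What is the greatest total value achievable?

Best value-per-unit is TV box at 38/2; filling with it alone gives 9×38 = 342.
Optimal mix: 8×TV box + 1×dining table → volume 19, value 343.

$343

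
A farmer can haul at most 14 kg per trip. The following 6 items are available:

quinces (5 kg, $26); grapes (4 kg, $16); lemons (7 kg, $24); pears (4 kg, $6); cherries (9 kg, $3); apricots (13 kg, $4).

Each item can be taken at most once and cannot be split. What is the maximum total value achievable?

$50

Check high-value combinations within 14 kg:
- quinces+lemons: weight 5+7=12, value 26+24=50
- quinces+grapes+pears: weight 5+4+4=13, value 26+16+6=48
- quinces+grapes: weight 5+4=9, value 26+16=42
- grapes+lemons: weight 4+7=11, value 16+24=40
- quinces+pears: weight 5+4=9, value 26+6=32
Best: $50.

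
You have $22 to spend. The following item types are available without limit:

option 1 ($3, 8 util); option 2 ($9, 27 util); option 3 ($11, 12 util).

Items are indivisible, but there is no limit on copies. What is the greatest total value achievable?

62 util

Best value-per-unit is option 2 at 27/9; filling with it alone gives 2×27 = 54.
Optimal mix: 1×option 1 + 2×option 2 → cost 21, value 62.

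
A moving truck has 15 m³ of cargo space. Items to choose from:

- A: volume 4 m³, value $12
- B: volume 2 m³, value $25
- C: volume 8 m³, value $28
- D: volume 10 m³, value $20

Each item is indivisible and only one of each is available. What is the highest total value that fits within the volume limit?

$65

Check high-value combinations within 15 m³:
- A+B+C: volume 4+2+8=14, value 12+25+28=65
- B+C: volume 2+8=10, value 25+28=53
- B+D: volume 2+10=12, value 25+20=45
- A+C: volume 4+8=12, value 12+28=40
Best: $65.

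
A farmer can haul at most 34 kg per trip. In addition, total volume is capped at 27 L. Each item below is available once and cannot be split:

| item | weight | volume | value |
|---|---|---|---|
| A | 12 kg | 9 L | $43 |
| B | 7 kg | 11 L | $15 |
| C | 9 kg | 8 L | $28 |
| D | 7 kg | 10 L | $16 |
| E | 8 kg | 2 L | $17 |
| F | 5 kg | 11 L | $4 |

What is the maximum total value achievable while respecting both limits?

$88

Feasible sets respecting both limits:
- A+C+E: weight 29, volume 19, value 88
- A+C+D: weight 28, volume 27, value 87
- A+D+E: weight 27, volume 21, value 76
Best: $88.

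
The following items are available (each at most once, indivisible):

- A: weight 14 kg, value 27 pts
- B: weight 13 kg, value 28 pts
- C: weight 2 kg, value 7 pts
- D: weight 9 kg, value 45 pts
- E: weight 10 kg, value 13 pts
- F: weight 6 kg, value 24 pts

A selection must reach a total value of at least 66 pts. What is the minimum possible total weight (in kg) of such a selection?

15

Subsets with value ≥ 66, sorted by total weight:
- D+F: weight 15, value 69
- C+D+F: weight 17, value 76
- B+D: weight 22, value 73
Minimum weight: 15 kg.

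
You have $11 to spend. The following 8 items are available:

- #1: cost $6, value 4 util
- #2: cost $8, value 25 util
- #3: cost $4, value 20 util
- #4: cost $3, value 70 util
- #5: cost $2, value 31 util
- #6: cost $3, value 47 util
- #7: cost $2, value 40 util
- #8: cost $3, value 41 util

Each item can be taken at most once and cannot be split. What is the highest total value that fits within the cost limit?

This is a 0/1 knapsack; check combinations near the capacity.
- #4+#6+#7+#8: cost 3+3+2+3=11, value 70+47+40+41=198
- #4+#5+#6+#8: cost 3+2+3+3=11, value 70+31+47+41=189
- #4+#5+#6+#7: cost 3+2+3+2=10, value 70+31+47+40=188
- #4+#5+#7+#8: cost 3+2+2+3=10, value 70+31+40+41=182
- #3+#4+#5+#7: cost 4+3+2+2=11, value 20+70+31+40=161
Best: 198 util.

198 util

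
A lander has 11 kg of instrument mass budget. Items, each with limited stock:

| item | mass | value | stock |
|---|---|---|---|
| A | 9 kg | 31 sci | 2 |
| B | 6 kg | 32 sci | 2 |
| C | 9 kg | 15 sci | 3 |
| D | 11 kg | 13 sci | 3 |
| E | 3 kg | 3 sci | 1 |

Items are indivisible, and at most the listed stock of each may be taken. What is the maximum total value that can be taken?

Best selections within mass 11 and stock limits:
- 1×B + 1×E: mass 9, value 35
- 1×B: mass 6, value 32
Best: 35 sci.

35 sci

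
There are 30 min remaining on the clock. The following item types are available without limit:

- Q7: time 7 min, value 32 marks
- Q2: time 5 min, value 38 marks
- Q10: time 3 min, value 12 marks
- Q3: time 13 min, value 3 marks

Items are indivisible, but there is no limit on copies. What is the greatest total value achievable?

Best value-per-unit is Q2 at 38/5, and filling with it alone uses time 6×5=30. No mix of the others beats 6×38 = 228.

228 marks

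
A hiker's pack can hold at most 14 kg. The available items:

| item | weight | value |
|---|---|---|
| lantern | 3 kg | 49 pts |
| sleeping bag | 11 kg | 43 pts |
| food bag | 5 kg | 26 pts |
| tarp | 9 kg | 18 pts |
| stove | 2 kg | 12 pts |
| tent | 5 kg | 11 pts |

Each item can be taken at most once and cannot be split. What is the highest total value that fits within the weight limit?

92 pts

Check high-value combinations within 14 kg:
- lantern+sleeping bag: weight 3+11=14, value 49+43=92
- lantern+food bag+stove: weight 3+5+2=10, value 49+26+12=87
- lantern+food bag+tent: weight 3+5+5=13, value 49+26+11=86
- lantern+tarp+stove: weight 3+9+2=14, value 49+18+12=79
Best: 92 pts.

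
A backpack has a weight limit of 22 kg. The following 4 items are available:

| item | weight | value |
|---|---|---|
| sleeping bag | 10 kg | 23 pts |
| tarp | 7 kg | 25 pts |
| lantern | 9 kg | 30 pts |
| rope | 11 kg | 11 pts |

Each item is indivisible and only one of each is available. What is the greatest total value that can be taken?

55 pts

Check high-value combinations within 22 kg:
- tarp+lantern: weight 7+9=16, value 25+30=55
- sleeping bag+lantern: weight 10+9=19, value 23+30=53
- sleeping bag+tarp: weight 10+7=17, value 23+25=48
- lantern+rope: weight 9+11=20, value 30+11=41
Best: 55 pts.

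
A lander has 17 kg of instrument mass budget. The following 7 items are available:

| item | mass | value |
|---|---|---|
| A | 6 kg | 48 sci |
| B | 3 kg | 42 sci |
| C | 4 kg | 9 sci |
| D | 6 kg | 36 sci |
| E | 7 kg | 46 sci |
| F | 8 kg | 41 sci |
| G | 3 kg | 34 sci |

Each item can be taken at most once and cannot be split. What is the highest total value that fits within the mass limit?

Check high-value combinations within 17 kg:
- A+B+E: mass 6+3+7=16, value 48+42+46=136
- A+B+C+G: mass 6+3+4+3=16, value 48+42+9+34=133
- A+B+F: mass 6+3+8=17, value 48+42+41=131
Best: 136 sci.

136 sci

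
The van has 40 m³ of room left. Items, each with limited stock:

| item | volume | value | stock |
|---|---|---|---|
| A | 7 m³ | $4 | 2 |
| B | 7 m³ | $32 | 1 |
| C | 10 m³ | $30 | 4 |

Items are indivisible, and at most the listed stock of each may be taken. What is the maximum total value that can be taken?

Top feasible selections:
- 1×B + 3×C: volume 37, value 122
- 4×C: volume 40, value 120
- 1×A + 1×B + 2×C: volume 34, value 96
Best: $122.

$122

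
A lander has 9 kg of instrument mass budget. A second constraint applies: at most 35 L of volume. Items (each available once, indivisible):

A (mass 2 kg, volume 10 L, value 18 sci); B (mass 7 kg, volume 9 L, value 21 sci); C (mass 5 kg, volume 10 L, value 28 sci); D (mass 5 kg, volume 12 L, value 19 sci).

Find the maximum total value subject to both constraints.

Feasible sets respecting both limits:
- A+C: mass 7, volume 20, value 46
- A+B: mass 9, volume 19, value 39
- A+D: mass 7, volume 22, value 37
- C: mass 5, volume 10, value 28
Best: 46 sci.

46 sci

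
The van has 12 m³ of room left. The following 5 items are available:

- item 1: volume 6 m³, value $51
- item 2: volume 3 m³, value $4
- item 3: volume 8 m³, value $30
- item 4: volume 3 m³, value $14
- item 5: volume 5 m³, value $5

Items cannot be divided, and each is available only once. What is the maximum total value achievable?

$69

Check high-value combinations within 12 m³:
- item 1+item 2+item 4: volume 6+3+3=12, value 51+4+14=69
- item 1+item 4: volume 6+3=9, value 51+14=65
- item 1+item 5: volume 6+5=11, value 51+5=56
- item 1+item 2: volume 6+3=9, value 51+4=55
- item 1: volume 6, value 51
Best: $69.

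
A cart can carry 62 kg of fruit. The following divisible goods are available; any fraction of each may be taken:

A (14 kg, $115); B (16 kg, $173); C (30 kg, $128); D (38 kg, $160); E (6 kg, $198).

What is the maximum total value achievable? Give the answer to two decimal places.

596.93

Take in order of value per unit:
- E (198/6 per unit): all 6 → value 198, running total 198.00
- B (173/16 per unit): all 16 → value 173, running total 371.00
- A (115/14 per unit): all 14 → value 115, running total 486.00
- C (128/30 per unit): 26 of 30 → value 26×128/30 = 110.9333, running total 596.93
Total 596.93.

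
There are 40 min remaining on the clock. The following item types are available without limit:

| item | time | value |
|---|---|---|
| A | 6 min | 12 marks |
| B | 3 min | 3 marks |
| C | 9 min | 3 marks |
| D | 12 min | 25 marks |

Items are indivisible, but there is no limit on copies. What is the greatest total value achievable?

Best value-per-unit is D at 25/12; filling with it alone gives 3×25 = 75.
Optimal mix: 1×B + 3×D → time 39, value 78.

78 marks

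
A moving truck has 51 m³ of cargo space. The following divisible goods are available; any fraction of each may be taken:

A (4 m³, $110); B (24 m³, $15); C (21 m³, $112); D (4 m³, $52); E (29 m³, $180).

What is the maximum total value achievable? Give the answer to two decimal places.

416.67

Take in order of value per unit:
- A (110/4 per unit): all 4 → value 110, running total 110.00
- D (52/4 per unit): all 4 → value 52, running total 162.00
- E (180/29 per unit): all 29 → value 180, running total 342.00
- C (112/21 per unit): 14 of 21 → value 14×112/21 = 74.6667, running total 416.67
Total 416.67.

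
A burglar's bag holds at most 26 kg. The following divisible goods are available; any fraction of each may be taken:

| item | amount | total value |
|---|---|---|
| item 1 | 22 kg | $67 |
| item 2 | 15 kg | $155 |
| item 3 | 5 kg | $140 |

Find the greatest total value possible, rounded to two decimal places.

Take in order of value per unit:
- item 3 (140/5 per unit): all 5 → value 140, running total 140.00
- item 2 (155/15 per unit): all 15 → value 155, running total 295.00
- item 1 (67/22 per unit): 6 of 22 → value 6×67/22 = 18.2727, running total 313.27
Total 313.27.

313.27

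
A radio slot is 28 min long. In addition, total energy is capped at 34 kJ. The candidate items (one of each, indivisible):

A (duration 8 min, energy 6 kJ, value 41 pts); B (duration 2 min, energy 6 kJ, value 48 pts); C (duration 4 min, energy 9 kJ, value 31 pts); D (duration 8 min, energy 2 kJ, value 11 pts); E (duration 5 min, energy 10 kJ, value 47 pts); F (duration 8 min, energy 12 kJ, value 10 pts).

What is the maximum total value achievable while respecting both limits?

Feasible sets respecting both limits:
- A+B+C+D+E: duration 27, energy 33, value 178
- A+B+C+E: duration 19, energy 31, value 167
- A+B+D+E: duration 23, energy 24, value 147
Best: 178 pts.

178 pts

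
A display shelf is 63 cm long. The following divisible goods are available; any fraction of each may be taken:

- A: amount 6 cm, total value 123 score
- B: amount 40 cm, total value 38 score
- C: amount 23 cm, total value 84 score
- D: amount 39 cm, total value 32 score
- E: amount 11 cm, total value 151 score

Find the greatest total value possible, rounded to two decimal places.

379.85

Take in order of value per unit:
- A (123/6 per unit): all 6 → value 123, running total 123.00
- E (151/11 per unit): all 11 → value 151, running total 274.00
- C (84/23 per unit): all 23 → value 84, running total 358.00
- B (38/40 per unit): 23 of 40 → value 23×38/40 = 21.8500, running total 379.85
Total 379.85.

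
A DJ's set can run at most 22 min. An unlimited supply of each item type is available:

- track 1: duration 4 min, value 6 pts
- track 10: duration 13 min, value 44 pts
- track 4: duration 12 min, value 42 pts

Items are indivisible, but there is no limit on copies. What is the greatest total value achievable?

Best value-per-unit is track 4 at 42/12; filling with it alone gives 1×42 = 42.
Optimal mix: 2×track 1 + 1×track 10 → duration 21, value 56.

56 pts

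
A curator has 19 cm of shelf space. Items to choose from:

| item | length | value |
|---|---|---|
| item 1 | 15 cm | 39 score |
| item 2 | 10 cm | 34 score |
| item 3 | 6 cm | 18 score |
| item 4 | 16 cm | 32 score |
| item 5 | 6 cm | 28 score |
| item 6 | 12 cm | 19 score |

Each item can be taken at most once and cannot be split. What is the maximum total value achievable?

Check high-value combinations within 19 cm:
- item 2+item 5: length 10+6=16, value 34+28=62
- item 2+item 3: length 10+6=16, value 34+18=52
- item 5+item 6: length 6+12=18, value 28+19=47
- item 3+item 5: length 6+6=12, value 18+28=46
Best: 62 score.

62 score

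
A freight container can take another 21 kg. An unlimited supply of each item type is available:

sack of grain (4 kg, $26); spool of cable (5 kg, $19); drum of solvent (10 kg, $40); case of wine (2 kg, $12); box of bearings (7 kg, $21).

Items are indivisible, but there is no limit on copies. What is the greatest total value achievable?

Best value-per-unit is sack of grain at 26/4, and filling with it alone uses weight 5×4=20. No mix of the others beats 5×26 = 130.

$130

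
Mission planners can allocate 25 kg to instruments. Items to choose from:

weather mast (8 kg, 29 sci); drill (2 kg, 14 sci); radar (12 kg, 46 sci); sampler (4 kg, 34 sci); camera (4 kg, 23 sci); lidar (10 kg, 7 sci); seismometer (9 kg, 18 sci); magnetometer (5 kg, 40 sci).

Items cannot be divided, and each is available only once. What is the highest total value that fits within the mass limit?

Check high-value combinations within 25 kg:
- radar+sampler+camera+magnetometer: mass 12+4+4+5=25, value 46+34+23+40=143
- weather mast+drill+sampler+camera+magnetometer: mass 8+2+4+4+5=23, value 29+14+34+23+40=140
- drill+radar+sampler+magnetometer: mass 2+12+4+5=23, value 14+46+34+40=134
- drill+sampler+camera+seismometer+magnetometer: mass 2+4+4+9+5=24, value 14+34+23+18+40=129
- weather mast+sampler+camera+magnetometer: mass 8+4+4+5=21, value 29+34+23+40=126
Best: 143 sci.

143 sci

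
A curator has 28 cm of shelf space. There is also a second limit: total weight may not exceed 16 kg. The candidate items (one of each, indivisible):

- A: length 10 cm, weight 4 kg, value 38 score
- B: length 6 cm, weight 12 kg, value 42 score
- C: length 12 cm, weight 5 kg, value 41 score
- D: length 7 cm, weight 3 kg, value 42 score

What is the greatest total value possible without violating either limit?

84 score

Feasible sets respecting both limits:
- B+D: length 13, weight 15, value 84
- C+D: length 19, weight 8, value 83
- A+B: length 16, weight 16, value 80
Best: 84 score.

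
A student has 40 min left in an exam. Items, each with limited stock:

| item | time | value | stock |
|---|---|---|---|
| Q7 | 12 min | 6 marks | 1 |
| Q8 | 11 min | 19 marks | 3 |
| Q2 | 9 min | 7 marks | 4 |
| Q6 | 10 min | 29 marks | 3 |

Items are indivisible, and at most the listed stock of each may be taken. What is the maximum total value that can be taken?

94 marks

Top feasible selections:
- 1×Q2 + 3×Q6: time 39, value 94
- 3×Q6: time 30, value 87
- 1×Q8 + 1×Q2 + 2×Q6: time 40, value 84
Best: 94 marks.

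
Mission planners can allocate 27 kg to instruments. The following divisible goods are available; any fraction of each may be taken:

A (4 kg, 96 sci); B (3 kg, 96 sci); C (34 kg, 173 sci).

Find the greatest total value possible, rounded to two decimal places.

293.76

Take in order of value per unit:
- B (96/3 per unit): all 3 → value 96, running total 96.00
- A (96/4 per unit): all 4 → value 96, running total 192.00
- C (173/34 per unit): 20 of 34 → value 20×173/34 = 101.7647, running total 293.76
Total 293.76.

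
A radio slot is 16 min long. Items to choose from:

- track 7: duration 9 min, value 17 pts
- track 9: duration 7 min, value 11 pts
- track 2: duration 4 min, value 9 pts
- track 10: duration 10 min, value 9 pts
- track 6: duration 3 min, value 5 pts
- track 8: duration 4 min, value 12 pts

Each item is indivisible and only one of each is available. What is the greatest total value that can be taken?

34 pts

Check high-value combinations within 16 min:
- track 7+track 6+track 8: duration 9+3+4=16, value 17+5+12=34
- track 9+track 2+track 8: duration 7+4+4=15, value 11+9+12=32
- track 7+track 2+track 6: duration 9+4+3=16, value 17+9+5=31
Best: 34 pts.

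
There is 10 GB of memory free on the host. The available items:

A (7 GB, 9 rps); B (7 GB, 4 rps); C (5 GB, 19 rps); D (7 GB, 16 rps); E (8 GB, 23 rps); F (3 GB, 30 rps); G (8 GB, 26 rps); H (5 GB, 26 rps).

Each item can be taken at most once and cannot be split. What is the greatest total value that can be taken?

56 rps

Check high-value combinations within 10 GB:
- F+H: memory 3+5=8, value 30+26=56
- C+F: memory 5+3=8, value 19+30=49
- D+F: memory 7+3=10, value 16+30=46
Best: 56 rps.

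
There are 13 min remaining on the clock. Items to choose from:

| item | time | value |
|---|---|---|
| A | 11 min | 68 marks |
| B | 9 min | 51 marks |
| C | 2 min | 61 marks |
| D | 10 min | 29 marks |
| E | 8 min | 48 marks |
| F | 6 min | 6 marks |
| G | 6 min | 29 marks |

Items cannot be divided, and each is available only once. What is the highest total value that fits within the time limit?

129 marks

This is a 0/1 knapsack; check combinations near the capacity.
- A+C: time 11+2=13, value 68+61=129
- B+C: time 9+2=11, value 51+61=112
- C+E: time 2+8=10, value 61+48=109
- C+G: time 2+6=8, value 61+29=90
Best: 129 marks.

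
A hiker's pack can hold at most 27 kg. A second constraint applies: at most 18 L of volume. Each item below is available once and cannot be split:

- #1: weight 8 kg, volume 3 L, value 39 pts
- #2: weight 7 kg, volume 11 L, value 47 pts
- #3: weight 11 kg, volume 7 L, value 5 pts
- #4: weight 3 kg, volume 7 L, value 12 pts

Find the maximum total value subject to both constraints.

Feasible sets respecting both limits:
- #1+#2: weight 15, volume 14, value 86
- #2+#4: weight 10, volume 18, value 59
- #1+#3+#4: weight 22, volume 17, value 56
Best: 86 pts.

86 pts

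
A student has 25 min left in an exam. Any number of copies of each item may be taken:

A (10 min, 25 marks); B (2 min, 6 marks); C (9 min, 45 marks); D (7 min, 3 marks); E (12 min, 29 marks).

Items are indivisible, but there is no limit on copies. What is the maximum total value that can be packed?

108 marks

Best value-per-unit is C at 45/9; filling with it alone gives 2×45 = 90.
Optimal mix: 3×B + 2×C → time 24, value 108.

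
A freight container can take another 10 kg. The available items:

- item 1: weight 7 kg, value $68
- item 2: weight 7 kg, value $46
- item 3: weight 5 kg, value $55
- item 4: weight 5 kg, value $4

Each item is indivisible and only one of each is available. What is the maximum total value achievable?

$68

Check high-value combinations within 10 kg:
- item 1: weight 7, value 68
- item 3+item 4: weight 5+5=10, value 55+4=59
- item 3: weight 5, value 55
Best: $68.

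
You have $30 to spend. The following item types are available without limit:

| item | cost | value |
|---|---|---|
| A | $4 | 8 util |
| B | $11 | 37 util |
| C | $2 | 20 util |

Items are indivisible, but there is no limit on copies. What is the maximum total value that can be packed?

300 util

Best value-per-unit is C at 20/2, and filling with it alone uses cost 15×2=30. No mix of the others beats 15×20 = 300.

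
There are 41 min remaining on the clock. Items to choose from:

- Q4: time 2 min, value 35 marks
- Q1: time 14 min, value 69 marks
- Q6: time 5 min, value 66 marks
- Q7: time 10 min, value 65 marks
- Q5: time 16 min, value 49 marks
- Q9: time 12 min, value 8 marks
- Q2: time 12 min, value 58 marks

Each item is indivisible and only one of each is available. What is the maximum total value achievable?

Check high-value combinations within 41 min:
- Q1+Q6+Q7+Q2: time 14+5+10+12=41, value 69+66+65+58=258
- Q4+Q1+Q6+Q7: time 2+14+5+10=31, value 35+69+66+65=235
- Q4+Q6+Q7+Q9+Q2: time 2+5+10+12+12=41, value 35+66+65+8+58=232
Best: 258 marks.

258 marks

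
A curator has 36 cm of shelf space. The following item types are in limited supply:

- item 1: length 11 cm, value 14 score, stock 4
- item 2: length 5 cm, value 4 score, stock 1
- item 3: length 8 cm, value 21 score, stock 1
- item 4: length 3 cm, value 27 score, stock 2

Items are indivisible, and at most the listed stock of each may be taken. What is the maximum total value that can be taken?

103 score

Top feasible selections:
- 2×item 1 + 1×item 3 + 2×item 4: length 36, value 103
- 1×item 1 + 1×item 2 + 1×item 3 + 2×item 4: length 30, value 93
Best: 103 score.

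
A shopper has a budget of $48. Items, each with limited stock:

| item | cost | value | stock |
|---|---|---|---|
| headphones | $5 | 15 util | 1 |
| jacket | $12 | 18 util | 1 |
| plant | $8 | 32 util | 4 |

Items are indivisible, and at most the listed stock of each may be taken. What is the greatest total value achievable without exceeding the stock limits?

146 util

Best selections within cost 48 and stock limits:
- 1×jacket + 4×plant: cost 44, value 146
- 1×headphones + 4×plant: cost 37, value 143
- 1×headphones + 1×jacket + 3×plant: cost 41, value 129
- 4×plant: cost 32, value 128
Best: 146 util.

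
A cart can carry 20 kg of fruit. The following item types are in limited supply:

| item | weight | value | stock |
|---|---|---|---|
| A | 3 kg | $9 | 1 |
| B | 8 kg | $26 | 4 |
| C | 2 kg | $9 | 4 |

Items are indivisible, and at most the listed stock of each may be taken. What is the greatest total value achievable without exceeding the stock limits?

$71

Best selections within weight 20 and stock limits:
- 1×A + 1×B + 4×C: weight 19, value 71
- 2×B + 2×C: weight 20, value 70
Best: $71.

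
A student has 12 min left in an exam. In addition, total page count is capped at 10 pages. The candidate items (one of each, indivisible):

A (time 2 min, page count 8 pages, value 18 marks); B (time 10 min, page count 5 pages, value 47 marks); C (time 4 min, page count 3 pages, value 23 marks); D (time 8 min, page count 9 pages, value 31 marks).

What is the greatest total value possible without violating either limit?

47 marks

Feasible sets respecting both limits:
- B: time 10, page count 5, value 47
- D: time 8, page count 9, value 31
- C: time 4, page count 3, value 23
- A: time 2, page count 8, value 18
Best: 47 marks.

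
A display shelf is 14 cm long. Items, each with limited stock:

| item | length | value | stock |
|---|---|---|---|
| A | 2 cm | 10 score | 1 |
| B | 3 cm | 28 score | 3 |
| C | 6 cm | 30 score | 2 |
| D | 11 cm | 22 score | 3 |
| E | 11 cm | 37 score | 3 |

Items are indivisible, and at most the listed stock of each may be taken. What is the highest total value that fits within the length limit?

96 score

Best selections within length 14 and stock limits:
- 1×A + 2×B + 1×C: length 14, value 96
- 1×A + 3×B: length 11, value 94
Best: 96 score.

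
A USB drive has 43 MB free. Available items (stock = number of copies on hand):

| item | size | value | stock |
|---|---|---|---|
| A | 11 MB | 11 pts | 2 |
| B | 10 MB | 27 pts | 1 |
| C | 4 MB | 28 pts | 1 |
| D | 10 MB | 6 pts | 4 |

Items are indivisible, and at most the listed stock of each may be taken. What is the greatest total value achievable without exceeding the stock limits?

Top feasible selections:
- 2×A + 1×B + 1×C: size 36, value 77
- 1×A + 1×B + 1×C + 1×D: size 35, value 72
- 1×B + 1×C + 2×D: size 34, value 67
Best: 77 pts.

77 pts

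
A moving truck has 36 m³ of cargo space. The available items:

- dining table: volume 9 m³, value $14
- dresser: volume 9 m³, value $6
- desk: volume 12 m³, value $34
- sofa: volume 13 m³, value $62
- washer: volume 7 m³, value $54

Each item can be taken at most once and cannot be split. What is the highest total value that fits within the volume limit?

This is a 0/1 knapsack; check combinations near the capacity.
- desk+sofa+washer: volume 12+13+7=32, value 34+62+54=150
- dining table+sofa+washer: volume 9+13+7=29, value 14+62+54=130
- dresser+sofa+washer: volume 9+13+7=29, value 6+62+54=122
Best: $150.

$150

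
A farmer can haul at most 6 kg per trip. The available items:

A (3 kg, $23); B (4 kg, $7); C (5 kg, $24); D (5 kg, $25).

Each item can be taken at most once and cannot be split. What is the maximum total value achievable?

Check high-value combinations within 6 kg:
- D: weight 5, value 25
- C: weight 5, value 24
- A: weight 3, value 23
- B: weight 4, value 7
Best: $25.

$25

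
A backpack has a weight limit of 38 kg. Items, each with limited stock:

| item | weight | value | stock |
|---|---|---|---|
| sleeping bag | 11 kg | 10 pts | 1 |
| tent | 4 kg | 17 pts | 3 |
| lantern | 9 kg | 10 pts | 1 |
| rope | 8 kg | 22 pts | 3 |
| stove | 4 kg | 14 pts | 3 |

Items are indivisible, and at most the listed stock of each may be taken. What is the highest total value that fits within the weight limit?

123 pts

Best selections within weight 38 and stock limits:
- 3×tent + 2×rope + 2×stove: weight 36, value 123
- 2×tent + 2×rope + 3×stove: weight 36, value 120
- 3×tent + 3×rope: weight 36, value 117
- 3×tent + 1×rope + 3×stove: weight 32, value 115
Best: 123 pts.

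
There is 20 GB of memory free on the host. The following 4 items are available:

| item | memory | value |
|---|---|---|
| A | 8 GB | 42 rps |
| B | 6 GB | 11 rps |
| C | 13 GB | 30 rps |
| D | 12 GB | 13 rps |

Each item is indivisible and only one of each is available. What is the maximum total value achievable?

55 rps

Check high-value combinations within 20 GB:
- A+D: memory 8+12=20, value 42+13=55
- A+B: memory 8+6=14, value 42+11=53
- A: memory 8, value 42
- B+C: memory 6+13=19, value 11+30=41
Best: 55 rps.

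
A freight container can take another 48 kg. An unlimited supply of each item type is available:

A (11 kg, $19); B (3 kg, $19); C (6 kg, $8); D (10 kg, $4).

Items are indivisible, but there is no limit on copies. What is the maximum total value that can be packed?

Best value-per-unit is B at 19/3, and filling with it alone uses weight 16×3=48. No mix of the others beats 16×19 = 304.

$304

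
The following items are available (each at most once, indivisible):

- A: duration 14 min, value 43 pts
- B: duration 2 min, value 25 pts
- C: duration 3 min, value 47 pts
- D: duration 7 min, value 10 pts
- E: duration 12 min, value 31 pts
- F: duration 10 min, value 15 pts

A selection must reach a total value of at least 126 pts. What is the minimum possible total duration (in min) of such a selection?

29

Subsets with value ≥ 126, sorted by total duration:
- A+B+C+F: duration 29, value 130
- A+B+C+E: duration 31, value 146
- B+C+D+E+F: duration 34, value 128
- A+B+C+D+F: duration 36, value 140
Minimum duration: 29 min.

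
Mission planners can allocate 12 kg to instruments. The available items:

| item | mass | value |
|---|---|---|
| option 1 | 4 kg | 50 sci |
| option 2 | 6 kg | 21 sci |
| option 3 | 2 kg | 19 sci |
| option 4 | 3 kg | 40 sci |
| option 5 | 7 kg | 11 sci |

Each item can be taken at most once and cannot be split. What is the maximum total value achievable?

Check high-value combinations within 12 kg:
- option 1+option 3+option 4: mass 4+2+3=9, value 50+19+40=109
- option 1+option 4: mass 4+3=7, value 50+40=90
- option 1+option 2+option 3: mass 4+6+2=12, value 50+21+19=90
- option 2+option 3+option 4: mass 6+2+3=11, value 21+19+40=80
Best: 109 sci.

109 sci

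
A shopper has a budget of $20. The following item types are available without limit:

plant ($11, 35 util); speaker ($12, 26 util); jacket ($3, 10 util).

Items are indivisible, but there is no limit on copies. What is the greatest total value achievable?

Best value-per-unit is jacket at 10/3; filling with it alone gives 6×10 = 60.
Optimal mix: 1×plant + 3×jacket → cost 20, value 65.

65 util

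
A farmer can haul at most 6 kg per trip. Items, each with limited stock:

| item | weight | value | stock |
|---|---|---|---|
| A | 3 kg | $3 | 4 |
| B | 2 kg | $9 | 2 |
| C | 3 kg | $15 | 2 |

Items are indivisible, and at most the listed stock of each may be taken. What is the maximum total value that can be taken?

$30

Top feasible selections:
- 2×C: weight 6, value 30
- 1×B + 1×C: weight 5, value 24
- 2×B: weight 4, value 18
Best: $30.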